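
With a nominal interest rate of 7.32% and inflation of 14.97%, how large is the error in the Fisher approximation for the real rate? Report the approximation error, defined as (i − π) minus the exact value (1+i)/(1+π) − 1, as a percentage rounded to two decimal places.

-1.00%

Approximate: r ≈ 7.320% − 14.970% = -7.6500%
Exact: (1 + 0.0732)/(1 + 0.1497) − 1 = -6.6539%
Error = -7.6500% − (-6.6539%) = -0.9961% → -1.00%.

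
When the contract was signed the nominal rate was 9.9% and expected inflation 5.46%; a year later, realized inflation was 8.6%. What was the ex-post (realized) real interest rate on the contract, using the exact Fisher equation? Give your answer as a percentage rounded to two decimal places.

Ex-post: (1 + 0.0990)/(1 + 0.0860) − 1 = 1.1971%
So the realized real rate is 1.20%.

1.20%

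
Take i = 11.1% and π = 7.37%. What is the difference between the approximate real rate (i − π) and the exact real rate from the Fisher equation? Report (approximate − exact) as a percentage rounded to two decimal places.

Approximate: r ≈ 11.100% − 7.370% = 3.7300%
Exact: (1 + 0.1110)/(1 + 0.0737) − 1 = 3.4740%
Error = 3.7300% − 3.4740% = 0.2560% → 0.26%.

0.26%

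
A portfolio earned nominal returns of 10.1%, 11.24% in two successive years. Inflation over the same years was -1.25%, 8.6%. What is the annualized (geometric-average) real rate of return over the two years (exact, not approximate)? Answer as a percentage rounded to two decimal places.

6.87%

Compound the nominal returns: 1.1010 × 1.1124 = 1.22475240.
Compound inflation: 0.9875 × 1.0860 = 1.07242500.
Deflate: 1.22475240 / 1.07242500 = 1.14204014.
Annualized real rate = 1.14204014^(1/2) − 1 = 6.8663% → 6.87%.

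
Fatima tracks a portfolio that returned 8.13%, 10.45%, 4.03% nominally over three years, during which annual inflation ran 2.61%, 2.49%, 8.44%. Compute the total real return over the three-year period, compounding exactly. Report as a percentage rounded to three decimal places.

Compound the nominal returns: 1.0813 × 1.1045 × 1.0403 = 1.242426.
Compound inflation: 1.0261 × 1.0249 × 1.0844 = 1.140409.
Deflate: 1.242426 / 1.140409 = 1.089456.
Total real return = 1.089456 − 1 → 8.946%.

8.946%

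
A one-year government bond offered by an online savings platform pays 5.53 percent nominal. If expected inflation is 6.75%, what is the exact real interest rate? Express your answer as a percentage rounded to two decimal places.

By the Fisher identity, 1 + r = (1 + i)/(1 + π).
1 + r = 1.05530 / 1.06750 = 0.988571
r = 0.988571 − 1 = -1.1429%, i.e. -1.14%.

-1.14%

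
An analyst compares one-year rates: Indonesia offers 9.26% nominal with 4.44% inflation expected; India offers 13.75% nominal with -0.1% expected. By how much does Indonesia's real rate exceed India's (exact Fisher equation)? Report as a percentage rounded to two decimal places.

-9.25%

Indonesia: (1 + 0.0926)/(1 + 0.0444) − 1 = 4.6151%
India: (1 + 0.1375)/(1 − 0.0010) − 1 = 13.8639%
Differential = 4.6151% − 13.8639% = -9.2488% → -9.25%.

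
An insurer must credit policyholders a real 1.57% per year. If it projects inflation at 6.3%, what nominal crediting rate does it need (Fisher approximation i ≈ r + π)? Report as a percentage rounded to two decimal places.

7.87%

i ≈ r + π = 1.57% + 6.3% = 7.87%.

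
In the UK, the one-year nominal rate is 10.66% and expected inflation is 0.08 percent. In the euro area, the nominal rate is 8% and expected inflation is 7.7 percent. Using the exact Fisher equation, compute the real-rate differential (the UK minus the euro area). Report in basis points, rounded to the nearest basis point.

1029 basis points

The UK: (1 + 0.1066)/(1 + 0.0008) − 1 = 10.5715%
The euro area: (1 + 0.0800)/(1 + 0.0770) − 1 = 0.2786%
Differential = 10.5715% − 0.2786% = 10.2930% → 1029 basis points.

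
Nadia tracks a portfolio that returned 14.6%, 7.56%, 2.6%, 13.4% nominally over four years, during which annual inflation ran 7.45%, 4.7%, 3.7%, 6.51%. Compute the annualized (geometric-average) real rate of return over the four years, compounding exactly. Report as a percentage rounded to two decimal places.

3.65%

Compound the nominal returns: 1.1460 × 1.0756 × 1.0260 × 1.1340 = 1.43415413.
Compound inflation: 1.0745 × 1.0470 × 1.0370 × 1.0651 = 1.24257394.
Deflate: 1.43415413 / 1.24257394 = 1.15418010.
Annualized real rate = 1.15418010^(1/4) − 1 = 3.6498% → 3.65%.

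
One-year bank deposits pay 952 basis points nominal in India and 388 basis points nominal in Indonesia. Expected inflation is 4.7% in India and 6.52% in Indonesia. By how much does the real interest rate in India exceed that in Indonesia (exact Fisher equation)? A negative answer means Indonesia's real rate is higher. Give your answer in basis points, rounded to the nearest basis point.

708 basis points

India: (1 + 0.0952)/(1 + 0.0470) − 1 = 4.6036%
Indonesia: (1 + 0.0388)/(1 + 0.0652) − 1 = -2.4784%
Differential = 4.6036% − (-2.4784%) = 7.0820% → 708 basis points.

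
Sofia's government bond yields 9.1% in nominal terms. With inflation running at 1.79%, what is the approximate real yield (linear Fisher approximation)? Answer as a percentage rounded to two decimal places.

7.31%

r ≈ i − π = 9.1% − 1.79% = 7.31%.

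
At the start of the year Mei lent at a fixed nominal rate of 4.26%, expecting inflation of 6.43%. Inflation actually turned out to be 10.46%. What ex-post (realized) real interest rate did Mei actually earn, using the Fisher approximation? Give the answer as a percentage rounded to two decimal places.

-6.20%

Ex-post: 4.26% − 10.46% = -6.200%
So the realized real rate is -6.20%.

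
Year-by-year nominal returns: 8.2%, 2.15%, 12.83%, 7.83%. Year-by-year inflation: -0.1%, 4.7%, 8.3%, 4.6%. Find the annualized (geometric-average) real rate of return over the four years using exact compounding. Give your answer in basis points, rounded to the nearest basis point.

321 basis points

Compound the nominal returns: 1.0820 × 1.0215 × 1.1283 × 1.0783 = 1.34471369.
Compound inflation: 0.9990 × 1.0470 × 1.0830 × 1.0460 = 1.18487439.
Deflate: 1.34471369 / 1.18487439 = 1.13489979.
Annualized real rate = 1.13489979^(1/4) − 1 = 3.2142% → 321 basis points.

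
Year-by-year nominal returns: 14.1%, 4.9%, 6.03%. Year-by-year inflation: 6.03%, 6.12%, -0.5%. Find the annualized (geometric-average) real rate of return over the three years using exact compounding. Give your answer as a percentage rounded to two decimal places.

4.27%

Nominal growth factor = 1.1410 × 1.0490 × 1.0603 = 1.26908261
Price-level growth factor = 1.0603 × 1.0612 × 0.9950 = 1.11956441
Real growth factor = 1.26908261 / 1.11956441 = 1.13355034
Annualized real rate = 1.13355034^(1/3) − 1 = 4.2670% → 4.27%.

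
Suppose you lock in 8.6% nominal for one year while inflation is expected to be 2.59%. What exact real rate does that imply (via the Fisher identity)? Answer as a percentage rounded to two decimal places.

5.86%

1 + r = 1.08600 / 1.02590 = 1.058583
r = 1.058583 − 1 = 5.8583%, i.e. 5.86%.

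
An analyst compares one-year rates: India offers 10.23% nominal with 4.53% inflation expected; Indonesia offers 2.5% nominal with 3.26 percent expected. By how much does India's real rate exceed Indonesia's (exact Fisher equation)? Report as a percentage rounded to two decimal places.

6.19%

India: (1 + 0.1023)/(1 + 0.0453) − 1 = 5.4530%
Indonesia: (1 + 0.0250)/(1 + 0.0326) − 1 = -0.7360%
Differential = 5.4530% − (-0.7360%) = 6.1890% → 6.19%.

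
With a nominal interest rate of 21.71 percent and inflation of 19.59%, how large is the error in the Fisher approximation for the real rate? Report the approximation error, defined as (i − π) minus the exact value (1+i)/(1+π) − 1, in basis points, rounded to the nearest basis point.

Approximate: r ≈ 21.710% − 19.590% = 2.1200%
Exact: (1 + 0.2171)/(1 + 0.1959) − 1 = 1.7727%
Error = 2.1200% − 1.7727% = 0.3473% → 35 basis points.

35 basis points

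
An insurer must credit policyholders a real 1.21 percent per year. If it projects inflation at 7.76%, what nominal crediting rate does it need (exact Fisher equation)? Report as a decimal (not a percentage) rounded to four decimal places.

(1 + i) = (1 + r)(1 + π) = 1.01210 × 1.07760 = 1.09063896
i = 1.09063896 − 1, so the required nominal rate is 0.0906.

0.0906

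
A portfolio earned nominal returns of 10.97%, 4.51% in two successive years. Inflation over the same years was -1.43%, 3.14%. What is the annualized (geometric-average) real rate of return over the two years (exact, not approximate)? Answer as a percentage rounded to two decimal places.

6.81%

Nominal growth factor = 1.1097 × 1.0451 = 1.15974747
Price-level growth factor = 0.9857 × 1.0314 = 1.01665098
Real growth factor = 1.15974747 / 1.01665098 = 1.14075282
Annualized real rate = 1.14075282^(1/2) − 1 = 6.8060% → 6.81%.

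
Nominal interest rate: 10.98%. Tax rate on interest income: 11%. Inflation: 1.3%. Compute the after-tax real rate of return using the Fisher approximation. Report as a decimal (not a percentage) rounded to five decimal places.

After-tax nominal return = 10.98% × (1 − 0.11) = 9.7722%.
r ≈ 9.7722% − 1.3% → 0.08472.

0.08472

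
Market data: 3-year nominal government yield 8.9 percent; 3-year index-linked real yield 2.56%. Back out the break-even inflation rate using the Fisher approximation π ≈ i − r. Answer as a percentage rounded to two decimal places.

6.34%

π ≈ i − r = 8.9% − 2.56% → 6.34%.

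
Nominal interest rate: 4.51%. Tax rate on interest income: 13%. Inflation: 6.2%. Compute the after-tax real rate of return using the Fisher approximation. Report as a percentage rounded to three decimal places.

After-tax nominal return = 4.51% × (1 − 0.13) = 3.9237%.
r ≈ 3.9237% − 6.2% → -2.276%.

-2.276%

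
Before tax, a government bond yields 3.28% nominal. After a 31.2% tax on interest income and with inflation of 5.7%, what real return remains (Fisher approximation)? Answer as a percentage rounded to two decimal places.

-3.44%

After-tax nominal return = 3.28% × (1 − 0.312) = 2.25664%.
r ≈ 2.25664% − 5.7% → -3.44%.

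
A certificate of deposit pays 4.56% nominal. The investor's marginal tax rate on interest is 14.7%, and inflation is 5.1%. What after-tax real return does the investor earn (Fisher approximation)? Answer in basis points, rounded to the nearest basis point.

-121 basis points

After-tax nominal return = 4.56% × (1 − 0.147) = 3.88968%.
r ≈ 3.88968% − 5.1% → -121 basis points.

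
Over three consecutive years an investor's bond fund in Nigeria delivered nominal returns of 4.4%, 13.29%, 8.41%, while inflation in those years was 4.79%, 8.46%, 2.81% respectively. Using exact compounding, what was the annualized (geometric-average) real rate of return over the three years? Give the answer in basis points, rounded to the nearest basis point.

314 basis points

Compound the nominal returns: 1.0440 × 1.1329 × 1.0841 = 1.28221667.
Compound inflation: 1.0479 × 1.0846 × 1.0281 = 1.16848946.
Deflate: 1.28221667 / 1.16848946 = 1.09732840.
Annualized real rate = 1.09732840^(1/3) − 1 = 3.1444% → 314 basis points.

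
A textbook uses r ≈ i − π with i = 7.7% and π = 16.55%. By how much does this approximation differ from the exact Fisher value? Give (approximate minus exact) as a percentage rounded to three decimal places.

-1.257%

Approximate: r ≈ 7.700% − 16.550% = -8.8500%
Exact: (1 + 0.0770)/(1 + 0.1655) − 1 = -7.5933%
Error = -8.8500% − (-7.5933%) = -1.2567% → -1.257%.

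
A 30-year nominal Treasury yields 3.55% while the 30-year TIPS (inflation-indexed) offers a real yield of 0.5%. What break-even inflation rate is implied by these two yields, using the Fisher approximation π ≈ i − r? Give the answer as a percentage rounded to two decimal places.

π ≈ i − r = 3.55% − 0.5% → 3.05%.

3.05%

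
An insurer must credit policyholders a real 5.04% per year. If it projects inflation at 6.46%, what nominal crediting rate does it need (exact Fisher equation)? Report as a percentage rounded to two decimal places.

11.83%

(1 + i) = (1 + r)(1 + π) = 1.05040 × 1.06460 = 1.11825584
i = 1.11825584 − 1, so the required nominal rate is 11.83%.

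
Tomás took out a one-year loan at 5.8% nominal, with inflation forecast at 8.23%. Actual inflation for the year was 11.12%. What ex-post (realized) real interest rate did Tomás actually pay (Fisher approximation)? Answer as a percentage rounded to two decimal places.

Ex-post: 5.8% − 11.12% = -5.320%
So the realized real rate is -5.32%.

-5.32%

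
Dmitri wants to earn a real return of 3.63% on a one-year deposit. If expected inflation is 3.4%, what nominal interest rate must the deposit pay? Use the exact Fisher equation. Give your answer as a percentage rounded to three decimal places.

7.153%

(1 + i) = (1 + r)(1 + π) = 1.03630 × 1.03400 = 1.0715342
i = 1.0715342 − 1, so the required nominal rate is 7.153%.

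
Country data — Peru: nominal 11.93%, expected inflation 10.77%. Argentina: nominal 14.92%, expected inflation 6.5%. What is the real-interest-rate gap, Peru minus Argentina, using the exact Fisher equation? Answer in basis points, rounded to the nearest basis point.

Peru: (1 + 0.1193)/(1 + 0.1077) − 1 = 1.0472%
Argentina: (1 + 0.1492)/(1 + 0.0650) − 1 = 7.9061%
Differential = 1.0472% − 7.9061% = -6.8589% → -686 basis points.

-686 basis points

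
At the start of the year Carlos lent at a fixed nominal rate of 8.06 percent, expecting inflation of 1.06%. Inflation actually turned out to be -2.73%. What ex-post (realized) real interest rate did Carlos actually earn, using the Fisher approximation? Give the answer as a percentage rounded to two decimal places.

10.79%

Ex-post: 8.06% − (-2.73%) = 10.790%
So the realized real rate is 10.79%.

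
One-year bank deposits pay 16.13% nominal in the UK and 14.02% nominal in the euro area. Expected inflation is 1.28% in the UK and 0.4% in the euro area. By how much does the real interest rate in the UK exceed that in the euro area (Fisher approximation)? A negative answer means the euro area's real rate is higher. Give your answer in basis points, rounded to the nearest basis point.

123 basis points

The UK: 16.13% − 1.28% = 14.850%
The euro area: 14.02% − 0.4% = 13.620%
Differential = 1.230% → 123 basis points.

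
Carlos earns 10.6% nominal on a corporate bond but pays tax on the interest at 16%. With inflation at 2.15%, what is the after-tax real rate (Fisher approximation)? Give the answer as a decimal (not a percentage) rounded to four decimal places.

After-tax nominal return = 10.6% × (1 − 0.16) = 8.9040%.
r ≈ 8.9040% − 2.15% → 0.0675.

0.0675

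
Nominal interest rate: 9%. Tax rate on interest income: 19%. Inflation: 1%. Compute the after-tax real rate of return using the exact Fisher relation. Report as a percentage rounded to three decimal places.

6.228%

After-tax nominal return = 9% × (1 − 0.19) = 7.2900%.
1 + r = 1.07290 / 1.01000 = 1.062277
After-tax real rate = 1.062277 − 1 → 6.228%.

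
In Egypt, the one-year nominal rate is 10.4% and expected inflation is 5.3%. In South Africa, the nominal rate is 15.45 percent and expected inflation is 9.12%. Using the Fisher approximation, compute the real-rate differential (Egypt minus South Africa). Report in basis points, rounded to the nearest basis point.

Egypt: 10.4% − 5.3% = 5.100%
South Africa: 15.45% − 9.12% = 6.330%
Differential = -1.230% → -123 basis points.

-123 basis points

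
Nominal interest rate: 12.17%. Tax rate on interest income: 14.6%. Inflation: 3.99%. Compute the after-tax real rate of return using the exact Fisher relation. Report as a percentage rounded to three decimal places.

6.157%

After-tax nominal return = 12.17% × (1 − 0.146) = 10.39318%.
1 + r = 1.1039318 / 1.03990 = 1.06157496
After-tax real rate = 1.06157496 − 1 → 6.157%.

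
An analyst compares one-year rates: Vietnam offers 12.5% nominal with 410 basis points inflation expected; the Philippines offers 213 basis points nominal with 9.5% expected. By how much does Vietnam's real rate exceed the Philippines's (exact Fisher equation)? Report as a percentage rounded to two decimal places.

14.80%

Vietnam: (1 + 0.1250)/(1 + 0.0410) − 1 = 8.0692%
The Philippines: (1 + 0.0213)/(1 + 0.0950) − 1 = -6.7306%
Differential = 8.0692% − (-6.7306%) = 14.7998% → 14.80%.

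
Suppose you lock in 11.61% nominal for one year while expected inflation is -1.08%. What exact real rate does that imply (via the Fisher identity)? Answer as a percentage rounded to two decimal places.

12.83%

1 + r = 1.11610 / 0.98920 = 1.128285
r = 1.128285 − 1 = 12.8285%, i.e. 12.83%.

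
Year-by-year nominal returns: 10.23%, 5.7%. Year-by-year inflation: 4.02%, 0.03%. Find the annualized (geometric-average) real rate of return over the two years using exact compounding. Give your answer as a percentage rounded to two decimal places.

Compound the nominal returns: 1.1023 × 1.0570 = 1.16513110.
Compound inflation: 1.0402 × 1.0003 = 1.04051206.
Deflate: 1.16513110 / 1.04051206 = 1.11976703.
Annualized real rate = 1.11976703^(1/2) − 1 = 5.8190% → 5.82%.

5.82%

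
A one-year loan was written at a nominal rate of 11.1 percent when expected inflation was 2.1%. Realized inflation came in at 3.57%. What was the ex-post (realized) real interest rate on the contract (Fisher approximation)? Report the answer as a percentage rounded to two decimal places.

7.53%

Ex-post: 11.1% − 3.57% = 7.530%
So the realized real rate is 7.53%.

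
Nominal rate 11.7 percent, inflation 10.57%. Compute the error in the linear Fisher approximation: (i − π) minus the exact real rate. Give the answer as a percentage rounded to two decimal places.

Approximate: r ≈ 11.700% − 10.570% = 1.1300%
Exact: (1 + 0.1170)/(1 + 0.1057) − 1 = 1.0220%
Error = 1.1300% − 1.0220% = 0.1080% → 0.11%.

0.11%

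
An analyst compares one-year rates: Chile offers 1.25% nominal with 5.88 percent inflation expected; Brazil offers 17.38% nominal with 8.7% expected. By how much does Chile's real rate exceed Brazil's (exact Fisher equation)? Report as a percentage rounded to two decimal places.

Chile: (1 + 0.0125)/(1 + 0.0588) − 1 = -4.3729%
Brazil: (1 + 0.1738)/(1 + 0.0870) − 1 = 7.9853%
Differential = -4.3729% − 7.9853% = -12.3582% → -12.36%.

-12.36%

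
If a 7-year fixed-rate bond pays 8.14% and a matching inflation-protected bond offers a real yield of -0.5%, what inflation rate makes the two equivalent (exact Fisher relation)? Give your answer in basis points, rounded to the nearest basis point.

(1 + π) = (1 + i)/(1 + r) = 1.08140 / 0.99500 = 1.086834
Break-even inflation = 1.086834 − 1 → 868 basis points.

868 basis points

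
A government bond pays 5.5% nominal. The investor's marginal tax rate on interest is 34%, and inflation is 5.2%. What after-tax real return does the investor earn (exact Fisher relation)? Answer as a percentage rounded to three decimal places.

-1.492%

After-tax nominal return = 5.5% × (1 − 0.34) = 3.6300%.
1 + r = 1.03630 / 1.05200 = 0.985076
After-tax real rate = 0.985076 − 1 → -1.492%.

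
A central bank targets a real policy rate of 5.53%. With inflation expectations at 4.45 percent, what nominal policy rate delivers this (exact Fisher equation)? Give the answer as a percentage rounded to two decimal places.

(1 + i) = (1 + r)(1 + π) = 1.05530 × 1.04450 = 1.10226085
i = 1.10226085 − 1, so the required nominal rate is 10.23%.

10.23%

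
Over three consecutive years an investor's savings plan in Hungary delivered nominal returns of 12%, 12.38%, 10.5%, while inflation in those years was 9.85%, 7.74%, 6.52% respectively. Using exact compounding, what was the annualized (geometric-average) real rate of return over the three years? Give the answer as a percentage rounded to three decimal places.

Compound the nominal returns: 1.1200 × 1.1238 × 1.1050 = 1.39081488.
Compound inflation: 1.0985 × 1.0774 × 1.0652 = 1.26068966.
Deflate: 1.39081488 / 1.26068966 = 1.10321749.
Annualized real rate = 1.10321749^(1/3) − 1 = 3.3286% → 3.329%.

3.329%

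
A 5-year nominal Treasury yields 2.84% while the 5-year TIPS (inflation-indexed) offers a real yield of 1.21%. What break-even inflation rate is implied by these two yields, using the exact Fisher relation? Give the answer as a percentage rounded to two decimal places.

(1 + π) = (1 + i)/(1 + r) = 1.02840 / 1.01210 = 1.016105
Break-even inflation = 1.016105 − 1 → 1.61%.

1.61%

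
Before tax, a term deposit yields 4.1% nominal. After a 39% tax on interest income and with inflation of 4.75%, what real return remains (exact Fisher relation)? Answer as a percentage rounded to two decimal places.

After-tax nominal return = 4.1% × (1 − 0.39) = 2.5010%.
1 + r = 1.02501 / 1.04750 = 0.978530
After-tax real rate = 0.978530 − 1 → -2.15%.

-2.15%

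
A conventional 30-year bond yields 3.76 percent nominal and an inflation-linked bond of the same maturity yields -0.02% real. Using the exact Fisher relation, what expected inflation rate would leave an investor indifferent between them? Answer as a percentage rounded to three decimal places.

(1 + π) = (1 + i)/(1 + r) = 1.03760 / 0.99980 = 1.037808
Break-even inflation = 1.037808 − 1 → 3.781%.

3.781%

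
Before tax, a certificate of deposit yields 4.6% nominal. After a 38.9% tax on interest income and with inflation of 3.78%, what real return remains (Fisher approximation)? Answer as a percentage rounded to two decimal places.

-0.97%

After-tax nominal return = 4.6% × (1 − 0.389) = 2.8106%.
r ≈ 2.8106% − 3.78% → -0.97%.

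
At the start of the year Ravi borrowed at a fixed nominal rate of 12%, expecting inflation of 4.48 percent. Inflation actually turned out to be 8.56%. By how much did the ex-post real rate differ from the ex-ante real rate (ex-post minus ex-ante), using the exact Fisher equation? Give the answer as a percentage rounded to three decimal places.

-4.029%

Ex-ante: (1 + 0.1200)/(1 + 0.0448) − 1 = 7.1975%
Ex-post: (1 + 0.1200)/(1 + 0.0856) − 1 = 3.1688%
Difference (ex-post − ex-ante) = -4.0288% → -4.029%.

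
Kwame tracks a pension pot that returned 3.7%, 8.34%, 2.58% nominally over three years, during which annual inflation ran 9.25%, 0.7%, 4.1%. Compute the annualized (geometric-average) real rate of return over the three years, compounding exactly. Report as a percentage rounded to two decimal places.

Compound the nominal returns: 1.0370 × 1.0834 × 1.0258 = 1.15247173.
Compound inflation: 1.0925 × 1.0070 × 1.0410 = 1.14525355.
Deflate: 1.15247173 / 1.14525355 = 1.00630270.
Annualized real rate = 1.00630270^(1/3) − 1 = 0.2097% → 0.21%.

0.21%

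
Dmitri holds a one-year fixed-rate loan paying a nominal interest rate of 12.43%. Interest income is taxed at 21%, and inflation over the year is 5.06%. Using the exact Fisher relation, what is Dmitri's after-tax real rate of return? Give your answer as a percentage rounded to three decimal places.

After-tax nominal return = 12.43% × (1 − 0.21) = 9.8197%.
1 + r = 1.098197 / 1.05060 = 1.0453046
After-tax real rate = 1.0453046 − 1 → 4.530%.

4.530%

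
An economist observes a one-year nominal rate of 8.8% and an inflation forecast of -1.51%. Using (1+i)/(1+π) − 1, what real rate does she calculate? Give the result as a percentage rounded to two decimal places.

10.47%

By the Fisher identity, 1 + r = (1 + i)/(1 + π).
1 + r = 1.08800 / 0.98490 = 1.104681
r = 1.104681 − 1 = 10.4681%, i.e. 10.47%.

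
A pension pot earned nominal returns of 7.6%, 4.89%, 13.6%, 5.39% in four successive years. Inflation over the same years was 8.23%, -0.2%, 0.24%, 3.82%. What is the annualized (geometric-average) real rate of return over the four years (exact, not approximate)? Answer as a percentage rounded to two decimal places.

4.71%

Nominal growth factor = 1.0760 × 1.0489 × 1.1360 × 1.0539 = 1.35121386
Price-level growth factor = 1.0823 × 0.9980 × 1.0024 × 1.0382 = 1.12408792
Real growth factor = 1.35121386 / 1.12408792 = 1.20205354
Annualized real rate = 1.20205354^(1/4) − 1 = 4.7083% → 4.71%.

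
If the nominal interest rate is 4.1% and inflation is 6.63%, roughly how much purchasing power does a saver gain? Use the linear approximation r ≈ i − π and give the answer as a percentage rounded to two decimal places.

-2.53%

r ≈ i − π = 4.1% − 6.63% = -2.53%.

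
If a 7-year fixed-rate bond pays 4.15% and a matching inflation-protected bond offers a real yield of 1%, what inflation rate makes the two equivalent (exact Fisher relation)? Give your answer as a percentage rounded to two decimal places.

3.12%

(1 + π) = (1 + i)/(1 + r) = 1.04150 / 1.01000 = 1.031188
Break-even inflation = 1.031188 − 1 → 3.12%.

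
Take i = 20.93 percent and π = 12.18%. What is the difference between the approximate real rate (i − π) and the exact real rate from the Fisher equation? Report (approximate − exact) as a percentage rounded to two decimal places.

Approximate: r ≈ 20.930% − 12.180% = 8.7500%
Exact: (1 + 0.2093)/(1 + 0.1218) − 1 = 7.8000%
Error = 8.7500% − 7.8000% = 0.9500% → 0.95%.

0.95%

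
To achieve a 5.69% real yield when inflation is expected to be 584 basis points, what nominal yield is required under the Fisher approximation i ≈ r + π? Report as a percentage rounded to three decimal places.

i ≈ r + π = 5.69% + 5.84% = 11.530%.

11.530%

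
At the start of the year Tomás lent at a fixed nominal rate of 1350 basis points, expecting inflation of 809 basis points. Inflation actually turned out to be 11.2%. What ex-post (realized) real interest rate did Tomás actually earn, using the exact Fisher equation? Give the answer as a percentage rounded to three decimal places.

2.068%

Ex-post: (1 + 0.1350)/(1 + 0.1120) − 1 = 2.0683%
So the realized real rate is 2.068%.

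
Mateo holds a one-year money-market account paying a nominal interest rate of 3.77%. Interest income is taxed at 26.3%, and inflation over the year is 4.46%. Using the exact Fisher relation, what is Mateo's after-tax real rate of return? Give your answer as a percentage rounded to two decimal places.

After-tax nominal return = 3.77% × (1 − 0.263) = 2.77849%.
1 + r = 1.0277849 / 1.04460 = 0.983903
After-tax real rate = 0.983903 − 1 → -1.61%.

-1.61%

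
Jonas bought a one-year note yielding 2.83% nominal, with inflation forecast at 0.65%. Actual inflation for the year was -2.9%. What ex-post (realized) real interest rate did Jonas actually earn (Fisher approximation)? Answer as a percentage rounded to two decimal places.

Ex-post: 2.83% − (-2.9%) = 5.730%
So the realized real rate is 5.73%.

5.73%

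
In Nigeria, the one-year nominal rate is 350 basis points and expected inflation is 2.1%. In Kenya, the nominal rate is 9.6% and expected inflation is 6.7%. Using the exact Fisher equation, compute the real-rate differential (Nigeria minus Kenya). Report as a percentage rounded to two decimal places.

-1.35%

Nigeria: (1 + 0.0350)/(1 + 0.0210) − 1 = 1.3712%
Kenya: (1 + 0.0960)/(1 + 0.0670) − 1 = 2.7179%
Differential = 1.3712% − 2.7179% = -1.3467% → -1.35%.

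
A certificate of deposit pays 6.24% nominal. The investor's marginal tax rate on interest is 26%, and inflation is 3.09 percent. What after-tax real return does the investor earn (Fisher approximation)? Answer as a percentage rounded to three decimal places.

1.528%

After-tax nominal return = 6.24% × (1 − 0.26) = 4.6176%.
r ≈ 4.6176% − 3.09% → 1.528%.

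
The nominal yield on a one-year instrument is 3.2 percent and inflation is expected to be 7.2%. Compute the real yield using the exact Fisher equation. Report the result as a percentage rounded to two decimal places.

1 + r = 1.03200 / 1.07200 = 0.962687
r = 0.962687 − 1 = -3.7313%, i.e. -3.73%.

-3.73%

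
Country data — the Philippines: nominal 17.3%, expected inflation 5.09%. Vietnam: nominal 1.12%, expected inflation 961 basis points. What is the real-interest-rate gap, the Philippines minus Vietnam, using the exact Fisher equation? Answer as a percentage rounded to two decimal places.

The Philippines: (1 + 0.1730)/(1 + 0.0509) − 1 = 11.6186%
Vietnam: (1 + 0.0112)/(1 + 0.0961) − 1 = -7.7456%
Differential = 11.6186% − (-7.7456%) = 19.3643% → 19.36%.

19.36%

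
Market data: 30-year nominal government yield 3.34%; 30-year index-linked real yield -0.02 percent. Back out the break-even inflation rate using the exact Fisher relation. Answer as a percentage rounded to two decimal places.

3.36%

(1 + π) = (1 + i)/(1 + r) = 1.03340 / 0.99980 = 1.033607
Break-even inflation = 1.033607 − 1 → 3.36%.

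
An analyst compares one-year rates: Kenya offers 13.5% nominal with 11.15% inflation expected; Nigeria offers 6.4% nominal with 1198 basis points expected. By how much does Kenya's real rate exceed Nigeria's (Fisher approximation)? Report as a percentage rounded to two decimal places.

Kenya: 13.5% − 11.15% = 2.350%
Nigeria: 6.4% − 11.98% = -5.580%
Differential = 7.930% → 7.93%.

7.93%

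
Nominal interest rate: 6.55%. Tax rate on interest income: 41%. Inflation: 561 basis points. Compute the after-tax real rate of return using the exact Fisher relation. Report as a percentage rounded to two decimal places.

-1.65%

After-tax nominal return = 6.55% × (1 − 0.41) = 3.8645%.
1 + r = 1.038645 / 1.05610 = 0.983472
After-tax real rate = 0.983472 − 1 → -1.65%.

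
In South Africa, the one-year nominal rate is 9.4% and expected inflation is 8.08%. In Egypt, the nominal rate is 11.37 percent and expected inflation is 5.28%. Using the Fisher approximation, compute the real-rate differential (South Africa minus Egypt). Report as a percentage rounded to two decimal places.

South Africa: 9.4% − 8.08% = 1.320%
Egypt: 11.37% − 5.28% = 6.090%
Differential = -4.770% → -4.77%.

-4.77%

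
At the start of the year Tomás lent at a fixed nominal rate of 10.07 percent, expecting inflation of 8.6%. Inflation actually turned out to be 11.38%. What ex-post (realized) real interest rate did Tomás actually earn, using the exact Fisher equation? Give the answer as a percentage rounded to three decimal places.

Ex-post: (1 + 0.1007)/(1 + 0.1138) − 1 = -1.1762%
So the realized real rate is -1.176%.

-1.176%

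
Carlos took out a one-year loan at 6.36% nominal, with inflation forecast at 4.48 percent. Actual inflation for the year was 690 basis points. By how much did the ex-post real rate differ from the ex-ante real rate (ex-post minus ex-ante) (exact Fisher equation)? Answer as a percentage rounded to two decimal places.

-2.30%

Ex-ante: (1 + 0.0636)/(1 + 0.0448) − 1 = 1.7994%
Ex-post: (1 + 0.0636)/(1 + 0.0690) − 1 = -0.5051%
Difference (ex-post − ex-ante) = -2.3045% → -2.30%.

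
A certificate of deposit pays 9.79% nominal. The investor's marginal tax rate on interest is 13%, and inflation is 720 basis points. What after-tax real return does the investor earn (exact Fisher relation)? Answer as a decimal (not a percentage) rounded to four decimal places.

0.0123

After-tax nominal return = 9.79% × (1 − 0.13) = 8.5173%.
1 + r = 1.085173 / 1.07200 = 1.012288
After-tax real rate = 1.012288 − 1 → 0.0123.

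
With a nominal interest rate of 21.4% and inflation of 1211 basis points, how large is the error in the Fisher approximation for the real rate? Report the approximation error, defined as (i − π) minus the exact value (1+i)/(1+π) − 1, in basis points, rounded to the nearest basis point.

100 basis points

Approximate: r ≈ 21.400% − 12.110% = 9.2900%
Exact: (1 + 0.2140)/(1 + 0.1211) − 1 = 8.2865%
Error = 9.2900% − 8.2865% = 1.0035% → 100 basis points.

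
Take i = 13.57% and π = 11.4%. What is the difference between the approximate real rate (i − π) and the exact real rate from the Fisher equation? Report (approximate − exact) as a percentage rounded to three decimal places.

0.222%

Approximate: r ≈ 13.570% − 11.400% = 2.1700%
Exact: (1 + 0.1357)/(1 + 0.1140) − 1 = 1.9479%
Error = 2.1700% − 1.9479% = 0.2221% → 0.222%.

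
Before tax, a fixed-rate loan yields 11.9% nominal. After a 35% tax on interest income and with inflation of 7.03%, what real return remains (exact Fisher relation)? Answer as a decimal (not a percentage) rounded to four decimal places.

After-tax nominal return = 11.9% × (1 − 0.35) = 7.7350%.
1 + r = 1.07735 / 1.07030 = 1.006587
After-tax real rate = 1.006587 − 1 → 0.0066.

0.0066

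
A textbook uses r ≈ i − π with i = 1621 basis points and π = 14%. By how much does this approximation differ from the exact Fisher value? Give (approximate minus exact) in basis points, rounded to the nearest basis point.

27 basis points

Approximate: r ≈ 16.210% − 14.000% = 2.2100%
Exact: (1 + 0.1621)/(1 + 0.1400) − 1 = 1.9386%
Error = 2.2100% − 1.9386% = 0.2714% → 27 basis points.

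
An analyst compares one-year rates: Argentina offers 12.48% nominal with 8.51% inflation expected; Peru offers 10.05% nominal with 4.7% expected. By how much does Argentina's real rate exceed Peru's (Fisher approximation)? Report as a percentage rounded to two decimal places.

Argentina: 12.48% − 8.51% = 3.970%
Peru: 10.05% − 4.7% = 5.350%
Differential = -1.380% → -1.38%.

-1.38%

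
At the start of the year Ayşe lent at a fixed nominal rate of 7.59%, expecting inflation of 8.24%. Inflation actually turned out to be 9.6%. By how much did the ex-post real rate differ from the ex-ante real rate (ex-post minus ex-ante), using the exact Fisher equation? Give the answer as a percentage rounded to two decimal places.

-1.23%

Ex-ante: (1 + 0.0759)/(1 + 0.0824) − 1 = -0.6005%
Ex-post: (1 + 0.0759)/(1 + 0.0960) − 1 = -1.8339%
Difference (ex-post − ex-ante) = -1.2334% → -1.23%.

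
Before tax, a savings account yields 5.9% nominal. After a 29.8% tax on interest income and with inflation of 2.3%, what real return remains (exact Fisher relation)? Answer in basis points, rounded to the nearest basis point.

After-tax nominal return = 5.9% × (1 − 0.298) = 4.1418%.
1 + r = 1.041418 / 1.02300 = 1.018004
After-tax real rate = 1.018004 − 1 → 180 basis points.

180 basis points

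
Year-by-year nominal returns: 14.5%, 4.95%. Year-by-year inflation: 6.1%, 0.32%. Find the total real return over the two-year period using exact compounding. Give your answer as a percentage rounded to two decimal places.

12.90%

Compound the nominal returns: 1.1450 × 1.0495 = 1.201678.
Compound inflation: 1.0610 × 1.0032 = 1.064395.
Deflate: 1.201678 / 1.064395 = 1.128977.
Total real return = 1.128977 − 1 → 12.90%.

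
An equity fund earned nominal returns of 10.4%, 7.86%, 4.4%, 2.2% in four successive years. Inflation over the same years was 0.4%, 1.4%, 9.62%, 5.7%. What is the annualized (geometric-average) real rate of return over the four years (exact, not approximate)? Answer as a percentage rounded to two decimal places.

Compound the nominal returns: 1.1040 × 1.0786 × 1.0440 × 1.0220 = 1.27051818.
Compound inflation: 1.0040 × 1.0140 × 1.0962 × 1.0570 = 1.17960459.
Deflate: 1.27051818 / 1.17960459 = 1.07707124.
Annualized real rate = 1.07707124^(1/4) − 1 = 1.8735% → 1.87%.

1.87%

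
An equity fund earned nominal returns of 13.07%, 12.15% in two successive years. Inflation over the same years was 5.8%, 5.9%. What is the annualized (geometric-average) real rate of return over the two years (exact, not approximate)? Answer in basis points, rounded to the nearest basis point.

Compound the nominal returns: 1.1307 × 1.1215 = 1.26808005.
Compound inflation: 1.0580 × 1.0590 = 1.12042200.
Deflate: 1.26808005 / 1.12042200 = 1.13178789.
Annualized real rate = 1.13178789^(1/2) − 1 = 6.3855% → 639 basis points.

639 basis points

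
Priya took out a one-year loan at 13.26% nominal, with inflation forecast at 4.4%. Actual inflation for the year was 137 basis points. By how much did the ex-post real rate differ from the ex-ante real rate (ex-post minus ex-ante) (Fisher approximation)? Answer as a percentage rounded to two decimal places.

3.03%

Ex-ante: 13.26% − 4.4% = 8.860%
Ex-post: 13.26% − 1.37% = 11.890%
Difference (ex-post − ex-ante) = 3.0300% → 3.03%.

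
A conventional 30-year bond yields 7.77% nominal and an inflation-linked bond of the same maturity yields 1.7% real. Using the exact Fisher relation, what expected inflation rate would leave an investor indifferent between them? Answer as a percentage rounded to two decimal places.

(1 + π) = (1 + i)/(1 + r) = 1.07770 / 1.01700 = 1.059685
Break-even inflation = 1.059685 − 1 → 5.97%.

5.97%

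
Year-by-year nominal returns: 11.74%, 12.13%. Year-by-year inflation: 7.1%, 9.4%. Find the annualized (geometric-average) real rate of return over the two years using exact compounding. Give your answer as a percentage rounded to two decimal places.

Compound the nominal returns: 1.1174 × 1.1213 = 1.25294062.
Compound inflation: 1.0710 × 1.0940 = 1.17167400.
Deflate: 1.25294062 / 1.17167400 = 1.06935941.
Annualized real rate = 1.06935941^(1/2) − 1 = 3.4098% → 3.41%.

3.41%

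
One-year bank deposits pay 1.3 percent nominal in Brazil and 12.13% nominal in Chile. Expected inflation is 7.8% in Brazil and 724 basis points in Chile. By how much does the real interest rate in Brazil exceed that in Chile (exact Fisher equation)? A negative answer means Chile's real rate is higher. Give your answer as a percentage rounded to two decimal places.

Brazil: (1 + 0.0130)/(1 + 0.0780) − 1 = -6.0297%
Chile: (1 + 0.1213)/(1 + 0.0724) − 1 = 4.5599%
Differential = -6.0297% − 4.5599% = -10.5896% → -10.59%.

-10.59%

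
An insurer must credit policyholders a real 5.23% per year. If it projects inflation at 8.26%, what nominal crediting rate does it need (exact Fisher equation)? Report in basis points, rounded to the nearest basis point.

1392 basis points

(1 + i) = (1 + r)(1 + π) = 1.05230 × 1.08260 = 1.13921998
i = 1.13921998 − 1, so the required nominal rate is 1392 basis points.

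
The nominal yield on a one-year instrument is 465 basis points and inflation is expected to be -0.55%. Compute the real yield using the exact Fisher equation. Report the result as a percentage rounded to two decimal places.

5.23%

By the Fisher identity, 1 + r = (1 + i)/(1 + π).
1 + r = 1.04650 / 0.99450 = 1.052288
r = 1.052288 − 1 = 5.2288%, i.e. 5.23%.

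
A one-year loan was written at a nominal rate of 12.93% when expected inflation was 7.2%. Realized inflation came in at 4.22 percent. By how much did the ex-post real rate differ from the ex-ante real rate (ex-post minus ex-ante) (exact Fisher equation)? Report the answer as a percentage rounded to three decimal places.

Ex-ante: (1 + 0.1293)/(1 + 0.0720) − 1 = 5.3451%
Ex-post: (1 + 0.1293)/(1 + 0.0422) − 1 = 8.3573%
Difference (ex-post − ex-ante) = 3.0122% → 3.012%.

3.012%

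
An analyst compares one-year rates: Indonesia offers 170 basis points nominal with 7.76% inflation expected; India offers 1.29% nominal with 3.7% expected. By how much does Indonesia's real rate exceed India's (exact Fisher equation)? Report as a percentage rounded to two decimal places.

-3.30%

Indonesia: (1 + 0.0170)/(1 + 0.0776) − 1 = -5.6236%
India: (1 + 0.0129)/(1 + 0.0370) − 1 = -2.3240%
Differential = -5.6236% − (-2.3240%) = -3.2996% → -3.30%.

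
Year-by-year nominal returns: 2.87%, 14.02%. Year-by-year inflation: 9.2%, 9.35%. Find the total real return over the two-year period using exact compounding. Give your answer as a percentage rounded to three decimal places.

Nominal growth factor = 1.0287 × 1.1402 = 1.172924
Price-level growth factor = 1.0920 × 1.0935 = 1.194102
Real growth factor = 1.172924 / 1.194102 = 0.982264
Total real return = 0.982264 − 1 → -1.774%.

-1.774%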